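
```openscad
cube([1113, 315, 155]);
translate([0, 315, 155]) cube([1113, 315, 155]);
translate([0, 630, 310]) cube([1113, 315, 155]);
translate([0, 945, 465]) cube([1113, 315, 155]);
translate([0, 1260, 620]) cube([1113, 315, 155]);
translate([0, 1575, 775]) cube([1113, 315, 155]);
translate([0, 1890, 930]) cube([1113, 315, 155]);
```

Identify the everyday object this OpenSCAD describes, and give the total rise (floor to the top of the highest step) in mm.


A staircase. The total rise is 1085 mm.

7 identical blocks, each offset up and back from the previous — a staircase. Each step is 155 mm tall and there are 7 of them, so the total rise is 7 × 155 = 1085 mm.


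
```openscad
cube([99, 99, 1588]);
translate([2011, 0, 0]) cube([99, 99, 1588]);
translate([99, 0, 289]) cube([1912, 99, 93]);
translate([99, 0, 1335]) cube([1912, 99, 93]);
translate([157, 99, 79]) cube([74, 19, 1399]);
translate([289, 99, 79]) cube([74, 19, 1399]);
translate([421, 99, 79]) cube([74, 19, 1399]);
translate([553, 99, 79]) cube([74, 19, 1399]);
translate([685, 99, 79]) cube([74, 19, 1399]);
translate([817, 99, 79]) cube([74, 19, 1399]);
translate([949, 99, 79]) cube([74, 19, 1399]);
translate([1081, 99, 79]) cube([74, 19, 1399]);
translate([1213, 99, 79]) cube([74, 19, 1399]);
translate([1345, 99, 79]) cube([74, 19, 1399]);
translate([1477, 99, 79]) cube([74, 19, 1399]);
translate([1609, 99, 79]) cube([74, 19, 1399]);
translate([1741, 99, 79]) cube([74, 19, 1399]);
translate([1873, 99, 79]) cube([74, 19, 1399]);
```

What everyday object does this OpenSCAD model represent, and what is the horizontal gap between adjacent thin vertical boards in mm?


A fence section. The picket gap is 58 mm.

Two posts, two rails, 14 pickets — a fence section. Span 1912 mm holds 14 pickets of 74 mm with 15 equal gaps: ⌊(1912 − 14·74) / 15⌋ = 58 mm.


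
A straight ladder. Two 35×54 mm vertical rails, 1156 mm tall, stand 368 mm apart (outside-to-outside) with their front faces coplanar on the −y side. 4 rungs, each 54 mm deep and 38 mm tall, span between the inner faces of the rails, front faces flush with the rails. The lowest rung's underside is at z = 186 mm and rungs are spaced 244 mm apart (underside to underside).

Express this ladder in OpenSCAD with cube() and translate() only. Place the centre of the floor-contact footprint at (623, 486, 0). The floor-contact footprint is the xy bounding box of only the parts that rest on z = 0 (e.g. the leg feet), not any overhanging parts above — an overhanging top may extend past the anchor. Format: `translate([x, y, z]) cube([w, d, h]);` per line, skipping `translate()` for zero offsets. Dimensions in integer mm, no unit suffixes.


translate([439, 459, 0]) cube([35, 54, 1156]);
translate([772, 459, 0]) cube([35, 54, 1156]);
translate([474, 459, 186]) cube([298, 54, 38]);
translate([474, 459, 430]) cube([298, 54, 38]);
translate([474, 459, 674]) cube([298, 54, 38]);
translate([474, 459, 918]) cube([298, 54, 38]);


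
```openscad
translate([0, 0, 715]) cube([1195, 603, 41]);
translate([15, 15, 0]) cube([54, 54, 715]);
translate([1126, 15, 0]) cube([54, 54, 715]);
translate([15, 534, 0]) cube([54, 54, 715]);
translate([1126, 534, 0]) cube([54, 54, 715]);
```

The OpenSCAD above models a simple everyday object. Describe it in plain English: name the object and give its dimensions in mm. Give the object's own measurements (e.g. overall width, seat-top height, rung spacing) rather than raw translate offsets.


A table: top 1195 mm (x) × 603 mm (y), 41 mm thick, upper face at z = 756 mm, on four 54×54 mm square legs, each inset 15 mm from the nearest pair of top edges from z = 0 to the bottom of the top.


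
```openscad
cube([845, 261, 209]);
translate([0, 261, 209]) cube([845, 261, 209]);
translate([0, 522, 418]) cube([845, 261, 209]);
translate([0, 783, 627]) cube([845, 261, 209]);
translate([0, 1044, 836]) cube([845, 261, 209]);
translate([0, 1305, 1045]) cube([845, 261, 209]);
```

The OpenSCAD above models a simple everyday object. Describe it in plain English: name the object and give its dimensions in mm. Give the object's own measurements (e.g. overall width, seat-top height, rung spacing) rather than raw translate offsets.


A straight staircase of 6 solid steps. Each step is 845 mm wide (x), 261 mm deep (y, the going) and 209 mm tall (the rise). The first step rests on the floor; each subsequent step sits one going further in +y and one rise higher in +z, directly behind and above the previous step with no overlap.


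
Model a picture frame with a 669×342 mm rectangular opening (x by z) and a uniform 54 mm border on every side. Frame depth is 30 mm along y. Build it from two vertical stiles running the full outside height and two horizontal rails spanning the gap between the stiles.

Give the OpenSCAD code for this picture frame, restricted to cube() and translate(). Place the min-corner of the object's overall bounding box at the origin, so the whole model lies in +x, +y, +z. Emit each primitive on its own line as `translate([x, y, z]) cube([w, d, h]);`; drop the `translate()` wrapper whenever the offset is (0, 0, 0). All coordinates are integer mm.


cube([54, 30, 450]);
translate([723, 0, 0]) cube([54, 30, 450]);
translate([54, 0, 0]) cube([669, 30, 54]);
translate([54, 0, 396]) cube([669, 30, 54]);


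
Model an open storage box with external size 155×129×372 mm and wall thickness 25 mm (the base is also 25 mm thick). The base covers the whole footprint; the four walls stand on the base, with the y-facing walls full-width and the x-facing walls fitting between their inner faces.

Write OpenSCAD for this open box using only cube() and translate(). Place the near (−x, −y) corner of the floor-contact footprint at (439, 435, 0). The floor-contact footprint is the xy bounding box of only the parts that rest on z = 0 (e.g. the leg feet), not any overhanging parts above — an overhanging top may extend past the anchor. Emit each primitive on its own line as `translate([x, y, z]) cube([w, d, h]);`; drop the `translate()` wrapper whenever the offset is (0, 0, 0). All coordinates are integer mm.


translate([439, 435, 0]) cube([155, 129, 25]);
translate([439, 435, 25]) cube([155, 25, 347]);
translate([439, 539, 25]) cube([155, 25, 347]);
translate([439, 460, 25]) cube([25, 79, 347]);
translate([569, 460, 25]) cube([25, 79, 347]);


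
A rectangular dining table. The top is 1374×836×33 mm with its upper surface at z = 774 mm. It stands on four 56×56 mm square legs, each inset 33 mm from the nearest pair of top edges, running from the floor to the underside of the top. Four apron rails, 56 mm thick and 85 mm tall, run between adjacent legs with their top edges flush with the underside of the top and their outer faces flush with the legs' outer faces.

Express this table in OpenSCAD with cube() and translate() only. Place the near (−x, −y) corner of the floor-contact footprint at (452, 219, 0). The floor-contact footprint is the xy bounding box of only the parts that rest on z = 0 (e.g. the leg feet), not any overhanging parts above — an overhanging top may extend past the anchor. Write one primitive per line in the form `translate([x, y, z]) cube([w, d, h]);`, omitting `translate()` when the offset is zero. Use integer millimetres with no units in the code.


translate([419, 186, 741]) cube([1374, 836, 33]);
translate([452, 219, 0]) cube([56, 56, 741]);
translate([1704, 219, 0]) cube([56, 56, 741]);
translate([452, 933, 0]) cube([56, 56, 741]);
translate([1704, 933, 0]) cube([56, 56, 741]);
translate([508, 219, 656]) cube([1196, 56, 85]);
translate([508, 933, 656]) cube([1196, 56, 85]);
translate([452, 275, 656]) cube([56, 658, 85]);
translate([1704, 275, 656]) cube([56, 658, 85]);


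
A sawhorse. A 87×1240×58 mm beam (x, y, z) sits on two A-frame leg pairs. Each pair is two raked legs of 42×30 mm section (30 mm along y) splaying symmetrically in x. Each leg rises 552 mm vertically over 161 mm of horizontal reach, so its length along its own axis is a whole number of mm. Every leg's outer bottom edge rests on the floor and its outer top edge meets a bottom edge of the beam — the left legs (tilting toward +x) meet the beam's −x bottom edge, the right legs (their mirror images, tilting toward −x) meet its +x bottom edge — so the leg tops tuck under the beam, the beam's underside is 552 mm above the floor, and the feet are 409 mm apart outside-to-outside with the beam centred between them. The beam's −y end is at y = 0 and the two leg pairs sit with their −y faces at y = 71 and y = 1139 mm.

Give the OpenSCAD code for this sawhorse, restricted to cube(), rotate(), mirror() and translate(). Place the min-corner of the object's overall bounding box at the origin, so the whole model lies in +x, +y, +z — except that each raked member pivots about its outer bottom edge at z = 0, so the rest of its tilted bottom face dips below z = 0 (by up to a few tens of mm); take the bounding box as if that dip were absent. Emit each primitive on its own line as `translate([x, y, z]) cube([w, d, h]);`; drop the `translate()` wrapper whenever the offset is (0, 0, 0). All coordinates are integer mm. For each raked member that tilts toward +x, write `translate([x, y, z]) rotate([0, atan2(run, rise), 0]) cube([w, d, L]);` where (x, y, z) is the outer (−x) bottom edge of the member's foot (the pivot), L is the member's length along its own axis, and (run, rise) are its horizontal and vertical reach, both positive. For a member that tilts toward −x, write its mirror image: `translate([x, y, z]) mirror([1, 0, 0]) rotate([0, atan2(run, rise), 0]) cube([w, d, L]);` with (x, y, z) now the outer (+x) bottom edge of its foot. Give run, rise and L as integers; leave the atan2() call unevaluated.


translate([161, 0, 552]) cube([87, 1240, 58]);
translate([0, 71, 0]) rotate([0, atan2(161, 552), 0]) cube([42, 30, 575]);
translate([409, 71, 0]) mirror([1, 0, 0]) rotate([0, atan2(161, 552), 0]) cube([42, 30, 575]);
translate([0, 1139, 0]) rotate([0, atan2(161, 552), 0]) cube([42, 30, 575]);
translate([409, 1139, 0]) mirror([1, 0, 0]) rotate([0, atan2(161, 552), 0]) cube([42, 30, 575]);


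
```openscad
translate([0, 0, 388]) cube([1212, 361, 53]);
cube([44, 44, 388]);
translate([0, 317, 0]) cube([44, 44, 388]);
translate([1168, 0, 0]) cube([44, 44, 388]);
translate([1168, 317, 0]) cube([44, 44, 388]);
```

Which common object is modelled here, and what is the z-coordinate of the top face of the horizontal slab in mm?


A bench. The seat-top height is 441 mm.

A long slab on four corner posts — a bench. The slab sits at z = 388 with thickness 53, so the top is 388 + 53 = 441 mm.


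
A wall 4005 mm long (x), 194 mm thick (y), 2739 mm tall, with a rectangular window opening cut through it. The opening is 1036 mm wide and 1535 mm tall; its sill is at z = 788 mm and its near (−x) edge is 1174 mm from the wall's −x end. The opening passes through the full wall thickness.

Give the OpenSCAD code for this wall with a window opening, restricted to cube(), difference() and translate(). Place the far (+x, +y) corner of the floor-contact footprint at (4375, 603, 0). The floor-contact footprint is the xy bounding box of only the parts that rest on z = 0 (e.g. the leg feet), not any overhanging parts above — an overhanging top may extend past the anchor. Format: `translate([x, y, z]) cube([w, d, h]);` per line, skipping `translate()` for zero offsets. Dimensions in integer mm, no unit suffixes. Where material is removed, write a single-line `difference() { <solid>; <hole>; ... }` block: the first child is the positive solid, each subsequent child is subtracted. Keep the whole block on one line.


difference() { translate([370, 409, 0]) cube([4005, 194, 2739]); translate([1544, 409, 788]) cube([1036, 194, 1535]); }


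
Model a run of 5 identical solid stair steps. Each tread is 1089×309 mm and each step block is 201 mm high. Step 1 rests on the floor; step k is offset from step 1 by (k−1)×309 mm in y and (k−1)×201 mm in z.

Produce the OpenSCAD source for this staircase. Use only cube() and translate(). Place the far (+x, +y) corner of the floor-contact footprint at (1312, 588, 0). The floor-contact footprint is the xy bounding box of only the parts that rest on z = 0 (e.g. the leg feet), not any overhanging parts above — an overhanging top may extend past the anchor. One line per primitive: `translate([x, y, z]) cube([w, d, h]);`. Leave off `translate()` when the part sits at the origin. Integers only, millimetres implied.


translate([223, 279, 0]) cube([1089, 309, 201]);
translate([223, 588, 201]) cube([1089, 309, 201]);
translate([223, 897, 402]) cube([1089, 309, 201]);
translate([223, 1206, 603]) cube([1089, 309, 201]);
translate([223, 1515, 804]) cube([1089, 309, 201]);


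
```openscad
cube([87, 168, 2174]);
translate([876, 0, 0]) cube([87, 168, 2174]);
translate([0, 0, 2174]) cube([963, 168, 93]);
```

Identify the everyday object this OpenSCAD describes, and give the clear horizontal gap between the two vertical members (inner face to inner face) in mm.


A door frame. The clear opening width is 789 mm.

Two 2174 mm tall posts with a header on top — a door frame. The left jamb is 87 mm wide at x = 0; the right jamb starts at x = 876. The clear opening is 876 − 87 = 789 mm.


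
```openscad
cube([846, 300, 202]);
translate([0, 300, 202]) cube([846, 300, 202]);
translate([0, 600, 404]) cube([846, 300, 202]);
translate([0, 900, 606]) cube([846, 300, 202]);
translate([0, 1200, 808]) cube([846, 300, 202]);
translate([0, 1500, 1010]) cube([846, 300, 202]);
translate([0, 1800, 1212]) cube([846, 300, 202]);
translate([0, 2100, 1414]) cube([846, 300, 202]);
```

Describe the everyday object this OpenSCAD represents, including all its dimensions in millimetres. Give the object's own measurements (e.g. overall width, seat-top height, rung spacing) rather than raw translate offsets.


A straight staircase of 8 solid steps. Each step is 846 mm wide (x), 300 mm deep (y, the going) and 202 mm tall (the rise). The first step rests on the floor; each subsequent step sits one going further in +y and one rise higher in +z, directly behind and above the previous step with no overlap.


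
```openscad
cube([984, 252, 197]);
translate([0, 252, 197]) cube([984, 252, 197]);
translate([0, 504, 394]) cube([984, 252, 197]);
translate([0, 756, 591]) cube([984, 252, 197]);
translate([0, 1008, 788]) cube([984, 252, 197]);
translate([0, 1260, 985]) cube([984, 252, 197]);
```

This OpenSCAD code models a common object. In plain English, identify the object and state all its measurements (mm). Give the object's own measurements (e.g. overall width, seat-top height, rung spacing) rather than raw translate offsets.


A straight staircase of 6 solid steps. Each step is 984 mm wide (x), 252 mm deep (y, the going) and 197 mm tall (the rise). The first step rests on the floor; each subsequent step sits one going further in +y and one rise higher in +z, directly behind and above the previous step with no overlap.


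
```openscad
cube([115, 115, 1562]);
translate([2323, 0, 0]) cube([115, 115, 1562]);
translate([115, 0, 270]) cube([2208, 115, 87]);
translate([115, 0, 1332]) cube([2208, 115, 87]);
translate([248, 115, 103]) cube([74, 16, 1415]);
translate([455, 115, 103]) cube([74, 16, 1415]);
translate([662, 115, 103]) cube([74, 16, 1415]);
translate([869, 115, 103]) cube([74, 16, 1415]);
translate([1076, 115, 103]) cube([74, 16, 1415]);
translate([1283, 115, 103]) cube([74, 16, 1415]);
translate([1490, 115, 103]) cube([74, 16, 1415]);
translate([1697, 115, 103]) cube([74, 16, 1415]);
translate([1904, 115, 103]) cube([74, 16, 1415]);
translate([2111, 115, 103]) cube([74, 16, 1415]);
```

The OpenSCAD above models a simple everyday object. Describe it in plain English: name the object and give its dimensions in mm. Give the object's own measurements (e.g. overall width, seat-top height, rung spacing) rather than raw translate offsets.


A fence section. Two 115×115 mm posts, 1562 mm tall, stand on the floor with a clear span of 2208 mm between their inner faces. Two horizontal rails of 115×87 mm section span the gap between the posts with their undersides at z = 270 mm and z = 1332 mm, flush with the posts' −y face. 10 pickets, each 74 mm wide, 16 mm thick and 1415 mm tall, are fixed to the +y face of the rails with their bottoms at z = 103 mm, spaced across the span with a 133 mm gap after the −x post and between neighbouring pickets, with 138 mm left before the +x post.


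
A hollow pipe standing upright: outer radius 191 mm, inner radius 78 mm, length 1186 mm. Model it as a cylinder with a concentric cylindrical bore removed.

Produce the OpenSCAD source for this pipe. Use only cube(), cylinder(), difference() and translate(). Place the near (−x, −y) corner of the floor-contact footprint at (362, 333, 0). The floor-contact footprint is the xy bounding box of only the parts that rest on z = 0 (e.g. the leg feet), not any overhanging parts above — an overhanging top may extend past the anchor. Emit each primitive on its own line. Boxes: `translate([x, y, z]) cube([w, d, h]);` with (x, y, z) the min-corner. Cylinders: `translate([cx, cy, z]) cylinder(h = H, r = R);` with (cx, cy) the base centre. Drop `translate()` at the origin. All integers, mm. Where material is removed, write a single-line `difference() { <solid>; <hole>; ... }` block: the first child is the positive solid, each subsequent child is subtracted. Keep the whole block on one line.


difference() { translate([553, 524, 0]) cylinder(h = 1186, r = 191); translate([553, 524, 0]) cylinder(h = 1186, r = 78); }


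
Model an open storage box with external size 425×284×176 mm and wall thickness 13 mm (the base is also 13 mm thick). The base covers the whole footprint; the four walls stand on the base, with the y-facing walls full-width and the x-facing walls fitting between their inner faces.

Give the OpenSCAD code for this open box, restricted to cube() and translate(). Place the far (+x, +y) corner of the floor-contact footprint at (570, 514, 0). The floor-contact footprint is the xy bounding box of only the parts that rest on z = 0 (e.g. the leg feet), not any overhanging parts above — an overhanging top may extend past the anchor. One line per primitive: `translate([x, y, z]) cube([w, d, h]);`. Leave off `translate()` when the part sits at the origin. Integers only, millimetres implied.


translate([145, 230, 0]) cube([425, 284, 13]);
translate([145, 230, 13]) cube([425, 13, 163]);
translate([145, 501, 13]) cube([425, 13, 163]);
translate([145, 243, 13]) cube([13, 258, 163]);
translate([557, 243, 13]) cube([13, 258, 163]);


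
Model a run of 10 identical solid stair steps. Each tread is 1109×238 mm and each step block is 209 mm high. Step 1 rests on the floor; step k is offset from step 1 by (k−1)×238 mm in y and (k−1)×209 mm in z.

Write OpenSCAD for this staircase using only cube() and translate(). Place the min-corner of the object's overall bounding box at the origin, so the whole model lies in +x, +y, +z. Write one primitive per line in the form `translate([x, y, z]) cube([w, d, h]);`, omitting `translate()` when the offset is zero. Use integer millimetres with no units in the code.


cube([1109, 238, 209]);
translate([0, 238, 209]) cube([1109, 238, 209]);
translate([0, 476, 418]) cube([1109, 238, 209]);
translate([0, 714, 627]) cube([1109, 238, 209]);
translate([0, 952, 836]) cube([1109, 238, 209]);
translate([0, 1190, 1045]) cube([1109, 238, 209]);
translate([0, 1428, 1254]) cube([1109, 238, 209]);
translate([0, 1666, 1463]) cube([1109, 238, 209]);
translate([0, 1904, 1672]) cube([1109, 238, 209]);
translate([0, 2142, 1881]) cube([1109, 238, 209]);


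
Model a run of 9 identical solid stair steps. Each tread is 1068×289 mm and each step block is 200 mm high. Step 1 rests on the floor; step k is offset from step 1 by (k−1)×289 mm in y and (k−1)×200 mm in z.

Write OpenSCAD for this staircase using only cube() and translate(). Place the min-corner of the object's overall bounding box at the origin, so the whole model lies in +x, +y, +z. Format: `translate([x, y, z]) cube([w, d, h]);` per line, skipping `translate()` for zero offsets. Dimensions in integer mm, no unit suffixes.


cube([1068, 289, 200]);
translate([0, 289, 200]) cube([1068, 289, 200]);
translate([0, 578, 400]) cube([1068, 289, 200]);
translate([0, 867, 600]) cube([1068, 289, 200]);
translate([0, 1156, 800]) cube([1068, 289, 200]);
translate([0, 1445, 1000]) cube([1068, 289, 200]);
translate([0, 1734, 1200]) cube([1068, 289, 200]);
translate([0, 2023, 1400]) cube([1068, 289, 200]);
translate([0, 2312, 1600]) cube([1068, 289, 200]);


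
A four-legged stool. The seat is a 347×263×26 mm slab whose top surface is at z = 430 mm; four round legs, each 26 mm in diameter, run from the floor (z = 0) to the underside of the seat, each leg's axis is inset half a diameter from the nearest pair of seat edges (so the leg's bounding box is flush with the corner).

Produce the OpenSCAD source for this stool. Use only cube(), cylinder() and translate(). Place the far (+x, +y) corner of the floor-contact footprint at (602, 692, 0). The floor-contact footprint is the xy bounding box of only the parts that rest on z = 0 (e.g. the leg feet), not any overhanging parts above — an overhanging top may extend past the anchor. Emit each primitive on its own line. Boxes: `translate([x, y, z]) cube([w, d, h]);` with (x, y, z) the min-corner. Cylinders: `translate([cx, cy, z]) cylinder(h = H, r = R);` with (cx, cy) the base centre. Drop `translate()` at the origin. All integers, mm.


translate([255, 429, 404]) cube([347, 263, 26]);
translate([268, 442, 0]) cylinder(h = 404, r = 13);
translate([589, 442, 0]) cylinder(h = 404, r = 13);
translate([268, 679, 0]) cylinder(h = 404, r = 13);
translate([589, 679, 0]) cylinder(h = 404, r = 13);


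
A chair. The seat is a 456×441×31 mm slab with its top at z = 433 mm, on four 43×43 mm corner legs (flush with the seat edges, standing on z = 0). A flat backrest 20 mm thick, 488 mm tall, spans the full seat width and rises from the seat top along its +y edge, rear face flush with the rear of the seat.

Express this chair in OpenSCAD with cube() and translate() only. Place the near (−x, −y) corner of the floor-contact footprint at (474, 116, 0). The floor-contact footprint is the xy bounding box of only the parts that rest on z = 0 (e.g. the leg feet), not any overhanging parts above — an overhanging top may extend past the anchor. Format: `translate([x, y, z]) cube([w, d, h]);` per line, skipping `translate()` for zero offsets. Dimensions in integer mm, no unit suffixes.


translate([474, 116, 402]) cube([456, 441, 31]);
translate([474, 116, 0]) cube([43, 43, 402]);
translate([887, 116, 0]) cube([43, 43, 402]);
translate([474, 514, 0]) cube([43, 43, 402]);
translate([887, 514, 0]) cube([43, 43, 402]);
translate([474, 537, 433]) cube([456, 20, 488]);


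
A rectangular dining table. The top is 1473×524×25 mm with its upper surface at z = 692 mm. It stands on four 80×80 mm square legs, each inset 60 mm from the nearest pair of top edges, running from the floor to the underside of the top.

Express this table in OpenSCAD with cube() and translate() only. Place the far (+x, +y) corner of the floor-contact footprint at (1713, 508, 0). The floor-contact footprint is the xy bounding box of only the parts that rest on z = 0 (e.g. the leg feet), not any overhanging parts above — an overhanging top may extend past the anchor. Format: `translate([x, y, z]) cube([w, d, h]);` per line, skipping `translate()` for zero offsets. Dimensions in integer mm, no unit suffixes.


translate([300, 44, 667]) cube([1473, 524, 25]);
translate([360, 104, 0]) cube([80, 80, 667]);
translate([1633, 104, 0]) cube([80, 80, 667]);
translate([360, 428, 0]) cube([80, 80, 667]);
translate([1633, 428, 0]) cube([80, 80, 667]);


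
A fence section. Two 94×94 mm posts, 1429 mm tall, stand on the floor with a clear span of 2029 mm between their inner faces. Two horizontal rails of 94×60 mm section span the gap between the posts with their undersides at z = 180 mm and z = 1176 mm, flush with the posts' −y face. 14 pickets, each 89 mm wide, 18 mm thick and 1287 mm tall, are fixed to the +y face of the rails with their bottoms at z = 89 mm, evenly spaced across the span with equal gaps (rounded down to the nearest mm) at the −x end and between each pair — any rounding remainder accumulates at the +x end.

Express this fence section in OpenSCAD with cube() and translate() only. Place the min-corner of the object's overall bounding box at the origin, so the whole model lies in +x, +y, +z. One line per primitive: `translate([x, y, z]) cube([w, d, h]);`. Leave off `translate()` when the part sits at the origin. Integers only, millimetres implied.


cube([94, 94, 1429]);
translate([2123, 0, 0]) cube([94, 94, 1429]);
translate([94, 0, 180]) cube([2029, 94, 60]);
translate([94, 0, 1176]) cube([2029, 94, 60]);
translate([146, 94, 89]) cube([89, 18, 1287]);
translate([287, 94, 89]) cube([89, 18, 1287]);
translate([428, 94, 89]) cube([89, 18, 1287]);
translate([569, 94, 89]) cube([89, 18, 1287]);
translate([710, 94, 89]) cube([89, 18, 1287]);
translate([851, 94, 89]) cube([89, 18, 1287]);
translate([992, 94, 89]) cube([89, 18, 1287]);
translate([1133, 94, 89]) cube([89, 18, 1287]);
translate([1274, 94, 89]) cube([89, 18, 1287]);
translate([1415, 94, 89]) cube([89, 18, 1287]);
translate([1556, 94, 89]) cube([89, 18, 1287]);
translate([1697, 94, 89]) cube([89, 18, 1287]);
translate([1838, 94, 89]) cube([89, 18, 1287]);
translate([1979, 94, 89]) cube([89, 18, 1287]);


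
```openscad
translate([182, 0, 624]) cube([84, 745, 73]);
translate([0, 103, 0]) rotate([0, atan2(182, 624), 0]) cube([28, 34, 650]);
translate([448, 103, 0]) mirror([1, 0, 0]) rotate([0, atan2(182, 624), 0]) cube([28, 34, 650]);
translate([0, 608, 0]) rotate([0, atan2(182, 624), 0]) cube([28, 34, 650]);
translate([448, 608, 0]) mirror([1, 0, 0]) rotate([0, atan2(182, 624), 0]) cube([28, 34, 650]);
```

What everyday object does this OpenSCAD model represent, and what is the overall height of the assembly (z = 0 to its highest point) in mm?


A sawhorse. The overall height is 697 mm.

A beam across two mirrored pairs of raked legs — a sawhorse. The beam's underside is at z = 624 (matching the legs' vertical rise in atan2(182, 624)) and the beam is 73 mm tall, so its top is at 624 + 73 = 697 mm. The raked legs top out at the beam's underside, so that is the highest point.


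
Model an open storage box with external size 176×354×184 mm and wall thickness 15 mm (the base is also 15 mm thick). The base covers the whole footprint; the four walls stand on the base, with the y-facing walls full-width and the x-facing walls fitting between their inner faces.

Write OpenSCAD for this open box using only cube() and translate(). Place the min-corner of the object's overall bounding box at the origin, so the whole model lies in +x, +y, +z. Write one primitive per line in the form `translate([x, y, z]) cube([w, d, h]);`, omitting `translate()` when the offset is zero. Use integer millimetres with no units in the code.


cube([176, 354, 15]);
translate([0, 0, 15]) cube([176, 15, 169]);
translate([0, 339, 15]) cube([176, 15, 169]);
translate([0, 15, 15]) cube([15, 324, 169]);
translate([161, 15, 15]) cube([15, 324, 169]);


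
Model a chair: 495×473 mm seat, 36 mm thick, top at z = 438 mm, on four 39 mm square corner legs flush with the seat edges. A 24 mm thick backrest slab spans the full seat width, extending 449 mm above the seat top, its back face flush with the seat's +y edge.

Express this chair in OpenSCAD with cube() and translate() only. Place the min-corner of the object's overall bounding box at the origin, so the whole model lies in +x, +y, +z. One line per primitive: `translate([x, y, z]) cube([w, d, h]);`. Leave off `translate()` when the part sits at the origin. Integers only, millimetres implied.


// leg_h = 438 - 36 = 402
translate([0, 0, 402]) cube([495, 473, 36]);
cube([39, 39, 402]);
translate([456, 0, 0]) cube([39, 39, 402]);
translate([0, 434, 0]) cube([39, 39, 402]);
translate([456, 434, 0]) cube([39, 39, 402]);
translate([0, 449, 438]) cube([495, 24, 449]);


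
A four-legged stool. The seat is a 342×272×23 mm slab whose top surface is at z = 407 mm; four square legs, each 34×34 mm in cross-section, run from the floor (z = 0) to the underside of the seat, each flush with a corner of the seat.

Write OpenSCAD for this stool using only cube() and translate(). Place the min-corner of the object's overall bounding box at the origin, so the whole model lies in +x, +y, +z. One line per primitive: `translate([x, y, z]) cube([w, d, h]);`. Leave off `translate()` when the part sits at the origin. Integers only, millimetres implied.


translate([0, 0, 384]) cube([342, 272, 23]);
cube([34, 34, 384]);
translate([308, 0, 0]) cube([34, 34, 384]);
translate([0, 238, 0]) cube([34, 34, 384]);
translate([308, 238, 0]) cube([34, 34, 384]);


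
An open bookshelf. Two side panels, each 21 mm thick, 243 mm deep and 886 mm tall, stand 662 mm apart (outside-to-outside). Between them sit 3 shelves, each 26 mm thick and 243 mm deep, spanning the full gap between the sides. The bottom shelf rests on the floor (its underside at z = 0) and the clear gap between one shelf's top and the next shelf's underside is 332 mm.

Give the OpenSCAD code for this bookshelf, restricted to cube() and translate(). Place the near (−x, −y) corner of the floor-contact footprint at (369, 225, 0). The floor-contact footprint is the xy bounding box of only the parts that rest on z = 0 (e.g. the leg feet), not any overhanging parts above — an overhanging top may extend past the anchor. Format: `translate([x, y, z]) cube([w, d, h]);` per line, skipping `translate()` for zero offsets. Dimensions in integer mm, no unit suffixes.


translate([369, 225, 0]) cube([21, 243, 886]);
translate([1010, 225, 0]) cube([21, 243, 886]);
translate([390, 225, 0]) cube([620, 243, 26]);
translate([390, 225, 358]) cube([620, 243, 26]);
translate([390, 225, 716]) cube([620, 243, 26]);


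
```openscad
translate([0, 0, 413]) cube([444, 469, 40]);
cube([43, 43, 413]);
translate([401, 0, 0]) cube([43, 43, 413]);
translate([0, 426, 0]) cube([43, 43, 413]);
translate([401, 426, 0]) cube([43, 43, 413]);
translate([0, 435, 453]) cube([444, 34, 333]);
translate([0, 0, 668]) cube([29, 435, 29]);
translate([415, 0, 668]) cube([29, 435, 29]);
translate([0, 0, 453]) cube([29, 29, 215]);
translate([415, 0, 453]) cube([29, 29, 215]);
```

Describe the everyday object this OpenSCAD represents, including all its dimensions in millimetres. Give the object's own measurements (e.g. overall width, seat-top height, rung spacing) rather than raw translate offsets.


A chair. The seat is a 444×469×40 mm slab with its top at z = 453 mm, on four 43×43 mm corner legs (flush with the seat edges, standing on z = 0). A flat backrest 34 mm thick, 333 mm tall, spans the full seat width and rises from the seat top along its +y edge, rear face flush with the rear of the seat. Two armrests of 29×29 mm section run along each side from the seat's front edge to the front of the backrest, top faces 244 mm above the seat top and outer faces flush with the seat's x-edges; a 29×29 mm post under the front of each armrest stands on the seat at the front corner.


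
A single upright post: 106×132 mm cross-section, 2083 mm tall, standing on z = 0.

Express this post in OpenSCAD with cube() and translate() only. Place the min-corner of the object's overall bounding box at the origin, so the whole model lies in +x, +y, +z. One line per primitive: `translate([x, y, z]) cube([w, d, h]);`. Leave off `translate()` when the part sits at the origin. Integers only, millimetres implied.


cube([106, 132, 2083]);


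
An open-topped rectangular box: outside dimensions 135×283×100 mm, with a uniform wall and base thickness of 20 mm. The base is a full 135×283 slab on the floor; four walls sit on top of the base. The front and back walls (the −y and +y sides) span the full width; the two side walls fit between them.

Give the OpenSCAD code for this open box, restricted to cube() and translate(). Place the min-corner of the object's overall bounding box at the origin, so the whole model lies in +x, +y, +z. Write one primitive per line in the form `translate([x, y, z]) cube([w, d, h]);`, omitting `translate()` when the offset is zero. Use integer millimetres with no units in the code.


cube([135, 283, 20]);
translate([0, 0, 20]) cube([135, 20, 80]);
translate([0, 263, 20]) cube([135, 20, 80]);
translate([0, 20, 20]) cube([20, 243, 80]);
translate([115, 20, 20]) cube([20, 243, 80]);


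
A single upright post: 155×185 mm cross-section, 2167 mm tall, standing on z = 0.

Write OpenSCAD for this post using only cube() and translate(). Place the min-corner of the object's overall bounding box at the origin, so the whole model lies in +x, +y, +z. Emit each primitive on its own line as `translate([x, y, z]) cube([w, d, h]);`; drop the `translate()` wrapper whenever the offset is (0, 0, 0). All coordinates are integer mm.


cube([155, 185, 2167]);


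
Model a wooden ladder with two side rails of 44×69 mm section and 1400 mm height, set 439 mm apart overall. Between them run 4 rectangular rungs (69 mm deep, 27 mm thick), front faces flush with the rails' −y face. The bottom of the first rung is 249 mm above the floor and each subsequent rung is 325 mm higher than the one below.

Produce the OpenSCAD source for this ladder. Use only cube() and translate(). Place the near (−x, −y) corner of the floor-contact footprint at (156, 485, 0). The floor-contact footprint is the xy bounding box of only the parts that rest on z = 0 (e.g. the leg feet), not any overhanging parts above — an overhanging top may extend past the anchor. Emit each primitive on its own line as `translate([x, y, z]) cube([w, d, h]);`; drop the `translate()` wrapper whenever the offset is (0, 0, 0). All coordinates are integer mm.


// rung span = 439 - 2*44 = 351
// rung[k] z = 249 + k*325
translate([156, 485, 0]) cube([44, 69, 1400]);
translate([551, 485, 0]) cube([44, 69, 1400]);
translate([200, 485, 249]) cube([351, 69, 27]);
translate([200, 485, 574]) cube([351, 69, 27]);
translate([200, 485, 899]) cube([351, 69, 27]);
translate([200, 485, 1224]) cube([351, 69, 27]);


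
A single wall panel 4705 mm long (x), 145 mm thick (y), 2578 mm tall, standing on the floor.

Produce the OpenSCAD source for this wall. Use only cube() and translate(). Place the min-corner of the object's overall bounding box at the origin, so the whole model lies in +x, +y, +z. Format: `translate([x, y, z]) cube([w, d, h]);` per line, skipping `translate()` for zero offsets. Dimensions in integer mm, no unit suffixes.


cube([4705, 145, 2578]);


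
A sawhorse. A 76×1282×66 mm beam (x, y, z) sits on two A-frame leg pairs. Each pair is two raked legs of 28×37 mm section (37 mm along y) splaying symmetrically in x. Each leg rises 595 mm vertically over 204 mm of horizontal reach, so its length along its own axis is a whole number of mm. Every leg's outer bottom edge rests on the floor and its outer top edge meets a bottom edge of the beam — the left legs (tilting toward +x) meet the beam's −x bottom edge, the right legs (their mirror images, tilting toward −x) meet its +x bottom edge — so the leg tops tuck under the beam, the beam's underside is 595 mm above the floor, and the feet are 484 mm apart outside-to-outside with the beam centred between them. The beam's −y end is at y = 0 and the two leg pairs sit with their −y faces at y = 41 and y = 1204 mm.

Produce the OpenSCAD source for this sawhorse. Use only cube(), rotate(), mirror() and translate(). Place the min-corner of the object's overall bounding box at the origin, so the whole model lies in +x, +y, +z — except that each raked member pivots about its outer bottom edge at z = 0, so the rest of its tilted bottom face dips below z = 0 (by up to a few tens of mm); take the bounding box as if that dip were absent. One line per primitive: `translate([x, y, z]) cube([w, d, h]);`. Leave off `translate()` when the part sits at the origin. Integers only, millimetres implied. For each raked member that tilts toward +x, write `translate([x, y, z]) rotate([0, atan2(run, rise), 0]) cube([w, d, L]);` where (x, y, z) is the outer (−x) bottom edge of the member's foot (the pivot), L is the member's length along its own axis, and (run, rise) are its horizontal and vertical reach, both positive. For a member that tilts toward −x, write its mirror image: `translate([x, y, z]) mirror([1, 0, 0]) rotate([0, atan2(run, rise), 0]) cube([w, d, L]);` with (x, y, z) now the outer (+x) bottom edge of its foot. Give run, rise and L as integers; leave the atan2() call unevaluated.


// leg length = √(204² + 595²) = 629
// right-leg outer foot x = 2·204 + 76 = 484
// beam min-corner = (204, 0, 595)
translate([204, 0, 595]) cube([76, 1282, 66]);
translate([0, 41, 0]) rotate([0, atan2(204, 595), 0]) cube([28, 37, 629]);
translate([484, 41, 0]) mirror([1, 0, 0]) rotate([0, atan2(204, 595), 0]) cube([28, 37, 629]);
translate([0, 1204, 0]) rotate([0, atan2(204, 595), 0]) cube([28, 37, 629]);
translate([484, 1204, 0]) mirror([1, 0, 0]) rotate([0, atan2(204, 595), 0]) cube([28, 37, 629]);


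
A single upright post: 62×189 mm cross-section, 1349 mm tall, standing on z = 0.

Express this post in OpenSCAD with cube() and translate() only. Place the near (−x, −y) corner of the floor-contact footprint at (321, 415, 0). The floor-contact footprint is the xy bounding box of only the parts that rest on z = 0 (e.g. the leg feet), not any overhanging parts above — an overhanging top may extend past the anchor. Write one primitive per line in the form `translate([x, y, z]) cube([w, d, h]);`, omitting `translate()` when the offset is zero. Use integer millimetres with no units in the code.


translate([321, 415, 0]) cube([62, 189, 1349]);


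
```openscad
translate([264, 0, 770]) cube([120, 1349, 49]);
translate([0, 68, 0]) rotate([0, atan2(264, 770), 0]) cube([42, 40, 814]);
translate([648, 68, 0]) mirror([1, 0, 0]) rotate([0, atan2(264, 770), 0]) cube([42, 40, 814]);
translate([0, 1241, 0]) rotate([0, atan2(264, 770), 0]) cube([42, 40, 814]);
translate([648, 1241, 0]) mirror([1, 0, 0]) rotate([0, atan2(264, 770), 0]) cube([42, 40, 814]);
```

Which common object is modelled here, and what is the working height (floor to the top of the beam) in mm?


A sawhorse. The overall height is 819 mm.

A beam across two mirrored pairs of raked legs — a sawhorse. The beam's underside is at z = 770 (matching the legs' vertical rise in atan2(264, 770)) and the beam is 49 mm tall, so its top is at 770 + 49 = 819 mm. The raked legs top out at the beam's underside, so that is the highest point.


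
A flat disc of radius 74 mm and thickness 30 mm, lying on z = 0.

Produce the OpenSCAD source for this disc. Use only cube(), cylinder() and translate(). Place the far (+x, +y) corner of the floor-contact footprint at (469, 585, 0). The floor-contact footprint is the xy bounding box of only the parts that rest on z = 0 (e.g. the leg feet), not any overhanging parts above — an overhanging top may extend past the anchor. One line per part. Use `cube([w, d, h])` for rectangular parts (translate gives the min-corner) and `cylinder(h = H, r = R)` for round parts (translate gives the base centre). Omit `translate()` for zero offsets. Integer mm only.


translate([395, 511, 0]) cylinder(h = 30, r = 74);


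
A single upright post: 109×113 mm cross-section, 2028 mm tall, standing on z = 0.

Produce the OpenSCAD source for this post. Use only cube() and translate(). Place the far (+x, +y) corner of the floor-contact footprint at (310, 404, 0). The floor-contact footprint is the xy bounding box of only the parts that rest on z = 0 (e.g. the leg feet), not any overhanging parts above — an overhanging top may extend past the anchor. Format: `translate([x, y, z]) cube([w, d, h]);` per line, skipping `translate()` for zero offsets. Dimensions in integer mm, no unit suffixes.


translate([201, 291, 0]) cube([109, 113, 2028]);
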